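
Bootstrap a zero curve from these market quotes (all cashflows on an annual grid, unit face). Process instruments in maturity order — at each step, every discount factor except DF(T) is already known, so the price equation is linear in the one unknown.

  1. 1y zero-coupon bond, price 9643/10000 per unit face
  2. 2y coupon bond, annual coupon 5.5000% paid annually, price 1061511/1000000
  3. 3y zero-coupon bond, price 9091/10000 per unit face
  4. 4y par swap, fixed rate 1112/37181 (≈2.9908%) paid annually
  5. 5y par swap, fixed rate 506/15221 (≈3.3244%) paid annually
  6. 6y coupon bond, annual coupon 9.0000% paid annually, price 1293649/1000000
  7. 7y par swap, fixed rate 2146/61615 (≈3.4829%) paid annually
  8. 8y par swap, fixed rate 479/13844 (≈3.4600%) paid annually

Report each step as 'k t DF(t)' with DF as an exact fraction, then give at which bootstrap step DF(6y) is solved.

1 1 9643/10000
2 2 9559/10000
3 3 9091/10000
4 4 1111/1250
5 5 4241/5000
6 6 4049/5000
7 7 3927/5000
8 8 1521/2000
DF(6y) is solved at step 6

step 1 [1y] zero: DF = P = 9643/10000 ≈ 0.964300
step 2 [2y] bond c/1=11/200: DF=(1061511/1000000 − 11/200·(0.964300))/(1+11/200) = 9559/10000 ≈ 0.955900
step 3 [3y] zero: DF = P = 9091/10000 ≈ 0.909100
step 4 [4y] swap r/1=1112/37181: DF=(1 − 1112/37181·(0.964300+0.955900+0.909100))/(1+1112/37181) = 1111/1250 ≈ 0.888800
step 5 [5y] swap r/1=506/15221: DF=(1 − 506/15221·(0.964300+0.955900+0.909100+0.888800))/(1+506/15221) = 4241/5000 ≈ 0.848200
step 6 [6y] bond c/1=9/100: DF=(1293649/1000000 − 9/100·(0.964300+0.955900+0.909100+0.888800+0.848200))/(1+9/100) = 4049/5000 ≈ 0.809800
step 7 [7y] swap r/1=2146/61615: DF=(1 − 2146/61615·(0.964300+0.955900+0.909100+0.888800+0.848200+0.809800))/(1+2146/61615) = 3927/5000 ≈ 0.785400
step 8 [8y] swap r/1=479/13844: DF=(1 − 479/13844·(0.964300+0.955900+0.909100+0.888800+0.848200+0.809800+0.785400))/(1+479/13844) = 1521/2000 ≈ 0.760500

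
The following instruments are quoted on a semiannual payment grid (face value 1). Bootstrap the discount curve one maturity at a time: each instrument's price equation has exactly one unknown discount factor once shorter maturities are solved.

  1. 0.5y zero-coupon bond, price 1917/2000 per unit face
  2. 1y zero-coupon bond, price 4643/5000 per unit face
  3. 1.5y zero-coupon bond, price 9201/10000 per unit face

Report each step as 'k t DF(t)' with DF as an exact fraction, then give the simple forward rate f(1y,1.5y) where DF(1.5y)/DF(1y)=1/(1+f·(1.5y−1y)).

step 1 [0.5y] zero: DF = P = 1917/2000 ≈ 0.958500
step 2 [1y] zero: DF = P = 4643/5000 ≈ 0.928600
step 3 [1.5y] zero: DF = P = 9201/10000 ≈ 0.920100

1 1/2 1917/2000
2 1 4643/5000
3 3/2 9201/10000
f(1y,1.5y) = ((4643/5000)/(9201/10000) − 1)/(1/2) = 170/9201 ≈ 1.8476%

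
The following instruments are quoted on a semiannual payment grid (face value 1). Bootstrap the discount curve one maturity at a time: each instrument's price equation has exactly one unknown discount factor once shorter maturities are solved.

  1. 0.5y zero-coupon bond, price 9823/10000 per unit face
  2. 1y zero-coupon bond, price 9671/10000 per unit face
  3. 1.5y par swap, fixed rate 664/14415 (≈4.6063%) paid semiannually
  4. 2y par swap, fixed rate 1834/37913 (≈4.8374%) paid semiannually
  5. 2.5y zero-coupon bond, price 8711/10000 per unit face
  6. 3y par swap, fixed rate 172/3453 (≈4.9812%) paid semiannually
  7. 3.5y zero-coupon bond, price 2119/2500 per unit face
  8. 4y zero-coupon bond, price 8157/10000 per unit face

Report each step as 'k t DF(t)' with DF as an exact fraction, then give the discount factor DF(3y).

1 1/2 9823/10000
2 1 9671/10000
3 3/2 1167/1250
4 2 9083/10000
5 5/2 8711/10000
6 3 539/625
7 7/2 2119/2500
8 4 8157/10000
DF(3y) = 539/625 ≈ 0.862400

step 1 [0.5y] zero: DF = P = 9823/10000 ≈ 0.982300
step 2 [1y] zero: DF = P = 9671/10000 ≈ 0.967100
step 3 [1.5y] swap r/2=332/14415: DF=(1 − 332/14415·(0.982300+0.967100))/(1+332/14415) = 1167/1250 ≈ 0.933600
step 4 [2y] swap r/2=917/37913: DF=(1 − 917/37913·(0.982300+0.967100+0.933600))/(1+917/37913) = 9083/10000 ≈ 0.908300
step 5 [2.5y] zero: DF = P = 8711/10000 ≈ 0.871100
step 6 [3y] swap r/2=86/3453: DF=(1 − 86/3453·(0.982300+0.967100+0.933600+0.908300+0.871100))/(1+86/3453) = 539/625 ≈ 0.862400
step 7 [3.5y] zero: DF = P = 2119/2500 ≈ 0.847600
step 8 [4y] zero: DF = P = 8157/10000 ≈ 0.815700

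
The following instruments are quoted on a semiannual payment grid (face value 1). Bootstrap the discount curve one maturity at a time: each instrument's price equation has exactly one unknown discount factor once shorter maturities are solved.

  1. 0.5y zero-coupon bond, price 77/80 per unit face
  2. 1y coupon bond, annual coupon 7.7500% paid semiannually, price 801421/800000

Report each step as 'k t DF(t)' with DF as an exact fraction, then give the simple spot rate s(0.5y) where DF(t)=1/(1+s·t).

step 1 [0.5y] zero: DF = P = 77/80 ≈ 0.962500
step 2 [1y] bond c/2=31/800: DF=(801421/800000 − 31/800·(0.962500))/(1+31/800) = 1857/2000 ≈ 0.928500

1 1/2 77/80
2 1 1857/2000
s(0.5y) = (1/(77/80) − 1)/(1/2) = 6/77 ≈ 7.7922%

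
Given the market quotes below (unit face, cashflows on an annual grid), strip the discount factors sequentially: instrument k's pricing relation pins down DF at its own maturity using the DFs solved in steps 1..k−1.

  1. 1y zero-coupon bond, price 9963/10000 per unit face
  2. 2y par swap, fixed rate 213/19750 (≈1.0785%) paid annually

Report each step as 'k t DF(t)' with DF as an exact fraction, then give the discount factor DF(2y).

1 1 9963/10000
2 2 9787/10000
DF(2y) = 9787/10000 ≈ 0.978700

step 1 [1y] zero: DF = P = 9963/10000 ≈ 0.996300
step 2 [2y] swap r/1=213/19750: DF=(1 − 213/19750·(0.996300))/(1+213/19750) = 9787/10000 ≈ 0.978700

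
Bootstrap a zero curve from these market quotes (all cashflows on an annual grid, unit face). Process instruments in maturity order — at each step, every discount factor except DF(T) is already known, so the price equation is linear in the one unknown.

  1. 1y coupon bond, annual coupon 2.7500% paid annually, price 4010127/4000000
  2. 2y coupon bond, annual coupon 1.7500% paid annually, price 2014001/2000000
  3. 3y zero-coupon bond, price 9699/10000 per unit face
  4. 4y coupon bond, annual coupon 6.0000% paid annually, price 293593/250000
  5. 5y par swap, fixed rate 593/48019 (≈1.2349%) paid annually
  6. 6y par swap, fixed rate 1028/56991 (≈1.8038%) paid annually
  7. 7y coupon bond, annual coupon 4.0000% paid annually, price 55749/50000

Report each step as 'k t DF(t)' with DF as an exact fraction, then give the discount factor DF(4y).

step 1 [1y] bond c/1=11/400: DF=(4010127/4000000 − 11/400·(0))/(1+11/400) = 9757/10000 ≈ 0.975700
step 2 [2y] bond c/1=7/400: DF=(2014001/2000000 − 7/400·(0.975700))/(1+7/400) = 9729/10000 ≈ 0.972900
step 3 [3y] zero: DF = P = 9699/10000 ≈ 0.969900
step 4 [4y] bond c/1=3/50: DF=(293593/250000 − 3/50·(0.975700+0.972900+0.969900))/(1+3/50) = 9427/10000 ≈ 0.942700
step 5 [5y] swap r/1=593/48019: DF=(1 − 593/48019·(0.975700+0.972900+0.969900+0.942700))/(1+593/48019) = 9407/10000 ≈ 0.940700
step 6 [6y] swap r/1=1028/56991: DF=(1 − 1028/56991·(0.975700+0.972900+0.969900+0.942700+0.940700))/(1+1028/56991) = 2243/2500 ≈ 0.897200
step 7 [7y] bond c/1=1/25: DF=(55749/50000 − 1/25·(0.975700+0.972900+0.969900+0.942700+0.940700+0.897200))/(1+1/25) = 8529/10000 ≈ 0.852900

1 1 9757/10000
2 2 9729/10000
3 3 9699/10000
4 4 9427/10000
5 5 9407/10000
6 6 2243/2500
7 7 8529/10000
DF(4y) = 9427/10000 ≈ 0.942700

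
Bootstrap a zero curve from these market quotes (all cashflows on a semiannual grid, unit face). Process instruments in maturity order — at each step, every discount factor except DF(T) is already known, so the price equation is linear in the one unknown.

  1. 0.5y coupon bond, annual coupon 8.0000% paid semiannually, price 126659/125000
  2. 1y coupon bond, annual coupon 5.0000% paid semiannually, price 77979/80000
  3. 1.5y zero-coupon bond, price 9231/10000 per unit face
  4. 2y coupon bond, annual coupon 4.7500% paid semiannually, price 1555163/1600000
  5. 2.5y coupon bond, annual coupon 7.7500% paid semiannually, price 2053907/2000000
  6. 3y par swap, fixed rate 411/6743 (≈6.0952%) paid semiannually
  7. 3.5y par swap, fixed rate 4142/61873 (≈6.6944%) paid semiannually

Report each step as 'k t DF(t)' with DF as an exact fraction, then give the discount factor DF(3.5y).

1 1/2 9743/10000
2 1 1159/1250
3 3/2 9231/10000
4 2 8839/10000
5 5/2 8503/10000
6 3 2089/2500
7 7/2 7929/10000
DF(3.5y) = 7929/10000 ≈ 0.792900

step 1 [0.5y] bond c/2=1/25: DF=(126659/125000 − 1/25·(0))/(1+1/25) = 9743/10000 ≈ 0.974300
step 2 [1y] bond c/2=1/40: DF=(77979/80000 − 1/40·(0.974300))/(1+1/40) = 1159/1250 ≈ 0.927200
step 3 [1.5y] zero: DF = P = 9231/10000 ≈ 0.923100
step 4 [2y] bond c/2=19/800: DF=(1555163/1600000 − 19/800·(0.974300+0.927200+0.923100))/(1+19/800) = 8839/10000 ≈ 0.883900
step 5 [2.5y] bond c/2=31/800: DF=(2053907/2000000 − 31/800·(0.974300+0.927200+0.923100+0.883900))/(1+31/800) = 8503/10000 ≈ 0.850300
step 6 [3y] swap r/2=411/13486: DF=(1 − 411/13486·(0.974300+0.927200+0.923100+0.883900+0.850300))/(1+411/13486) = 2089/2500 ≈ 0.835600
step 7 [3.5y] swap r/2=2071/61873: DF=(1 − 2071/61873·(0.974300+0.927200+0.923100+0.883900+0.850300+0.835600))/(1+2071/61873) = 7929/10000 ≈ 0.792900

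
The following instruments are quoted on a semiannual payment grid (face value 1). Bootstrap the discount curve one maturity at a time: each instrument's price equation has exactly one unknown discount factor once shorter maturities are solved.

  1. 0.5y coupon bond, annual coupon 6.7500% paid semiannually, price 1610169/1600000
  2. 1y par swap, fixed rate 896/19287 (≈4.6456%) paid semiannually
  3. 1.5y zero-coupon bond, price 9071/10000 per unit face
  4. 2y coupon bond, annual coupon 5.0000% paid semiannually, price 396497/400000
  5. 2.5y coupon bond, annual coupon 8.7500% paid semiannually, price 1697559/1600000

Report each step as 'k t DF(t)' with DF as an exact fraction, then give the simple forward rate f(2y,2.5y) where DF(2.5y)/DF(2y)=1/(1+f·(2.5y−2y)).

1 1/2 1947/2000
2 1 597/625
3 3/2 9071/10000
4 2 8979/10000
5 5/2 43/50
f(2y,2.5y) = ((8979/10000)/(43/50) − 1)/(1/2) = 379/4300 ≈ 8.8140%

step 1 [0.5y] bond c/2=27/800: DF=(1610169/1600000 − 27/800·(0))/(1+27/800) = 1947/2000 ≈ 0.973500
step 2 [1y] swap r/2=448/19287: DF=(1 − 448/19287·(0.973500))/(1+448/19287) = 597/625 ≈ 0.955200
step 3 [1.5y] zero: DF = P = 9071/10000 ≈ 0.907100
step 4 [2y] bond c/2=1/40: DF=(396497/400000 − 1/40·(0.973500+0.955200+0.907100))/(1+1/40) = 8979/10000 ≈ 0.897900
step 5 [2.5y] bond c/2=7/160: DF=(1697559/1600000 − 7/160·(0.973500+0.955200+0.907100+0.897900))/(1+7/160) = 43/50 ≈ 0.860000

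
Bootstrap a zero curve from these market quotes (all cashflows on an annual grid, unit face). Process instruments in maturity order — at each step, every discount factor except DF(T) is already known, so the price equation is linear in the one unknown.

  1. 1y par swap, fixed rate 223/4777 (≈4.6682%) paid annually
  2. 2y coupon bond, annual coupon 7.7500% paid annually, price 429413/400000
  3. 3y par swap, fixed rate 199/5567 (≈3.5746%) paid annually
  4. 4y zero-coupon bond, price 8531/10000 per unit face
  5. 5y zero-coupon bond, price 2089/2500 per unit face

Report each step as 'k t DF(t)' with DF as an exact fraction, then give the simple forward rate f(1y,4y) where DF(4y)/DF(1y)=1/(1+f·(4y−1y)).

1 1 4777/5000
2 2 2319/2500
3 3 1801/2000
4 4 8531/10000
5 5 2089/2500
f(1y,4y) = ((4777/5000)/(8531/10000) − 1)/(3) = 341/8531 ≈ 3.9972%

step 1 [1y] swap r/1=223/4777: DF=(1 − 223/4777·(0))/(1+223/4777) = 4777/5000 ≈ 0.955400
step 2 [2y] bond c/1=31/400: DF=(429413/400000 − 31/400·(0.955400))/(1+31/400) = 2319/2500 ≈ 0.927600
step 3 [3y] swap r/1=199/5567: DF=(1 − 199/5567·(0.955400+0.927600))/(1+199/5567) = 1801/2000 ≈ 0.900500
step 4 [4y] zero: DF = P = 8531/10000 ≈ 0.853100
step 5 [5y] zero: DF = P = 2089/2500 ≈ 0.835600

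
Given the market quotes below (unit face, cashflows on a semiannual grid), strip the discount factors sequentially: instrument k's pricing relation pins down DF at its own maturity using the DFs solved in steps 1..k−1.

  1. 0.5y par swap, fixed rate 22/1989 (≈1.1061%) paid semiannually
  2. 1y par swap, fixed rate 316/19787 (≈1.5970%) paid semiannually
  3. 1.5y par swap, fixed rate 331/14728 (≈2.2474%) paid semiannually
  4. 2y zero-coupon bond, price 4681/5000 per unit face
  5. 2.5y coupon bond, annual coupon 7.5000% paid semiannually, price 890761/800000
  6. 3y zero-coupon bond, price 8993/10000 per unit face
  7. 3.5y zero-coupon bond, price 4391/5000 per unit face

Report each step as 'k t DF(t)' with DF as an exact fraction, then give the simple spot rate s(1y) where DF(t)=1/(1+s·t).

step 1 [0.5y] swap r/2=11/1989: DF=(1 − 11/1989·(0))/(1+11/1989) = 1989/2000 ≈ 0.994500
step 2 [1y] swap r/2=158/19787: DF=(1 − 158/19787·(0.994500))/(1+158/19787) = 4921/5000 ≈ 0.984200
step 3 [1.5y] swap r/2=331/29456: DF=(1 − 331/29456·(0.994500+0.984200))/(1+331/29456) = 9669/10000 ≈ 0.966900
step 4 [2y] zero: DF = P = 4681/5000 ≈ 0.936200
step 5 [2.5y] bond c/2=3/80: DF=(890761/800000 − 3/80·(0.994500+0.984200+0.966900+0.936200))/(1+3/80) = 9329/10000 ≈ 0.932900
step 6 [3y] zero: DF = P = 8993/10000 ≈ 0.899300
step 7 [3.5y] zero: DF = P = 4391/5000 ≈ 0.878200

1 1/2 1989/2000
2 1 4921/5000
3 3/2 9669/10000
4 2 4681/5000
5 5/2 9329/10000
6 3 8993/10000
7 7/2 4391/5000
s(1y) = (1/(4921/5000) − 1)/(1) = 79/4921 ≈ 1.6054%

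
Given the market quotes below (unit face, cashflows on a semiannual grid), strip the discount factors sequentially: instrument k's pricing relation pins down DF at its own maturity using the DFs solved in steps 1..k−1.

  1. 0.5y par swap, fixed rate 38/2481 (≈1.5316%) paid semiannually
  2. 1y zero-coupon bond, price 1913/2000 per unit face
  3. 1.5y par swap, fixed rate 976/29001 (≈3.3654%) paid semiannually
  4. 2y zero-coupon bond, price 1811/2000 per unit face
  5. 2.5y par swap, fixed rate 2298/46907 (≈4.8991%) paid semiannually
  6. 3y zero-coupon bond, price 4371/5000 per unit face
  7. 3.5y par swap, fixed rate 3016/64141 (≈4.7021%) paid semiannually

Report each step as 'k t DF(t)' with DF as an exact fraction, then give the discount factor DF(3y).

step 1 [0.5y] swap r/2=19/2481: DF=(1 − 19/2481·(0))/(1+19/2481) = 2481/2500 ≈ 0.992400
step 2 [1y] zero: DF = P = 1913/2000 ≈ 0.956500
step 3 [1.5y] swap r/2=488/29001: DF=(1 − 488/29001·(0.992400+0.956500))/(1+488/29001) = 1189/1250 ≈ 0.951200
step 4 [2y] zero: DF = P = 1811/2000 ≈ 0.905500
step 5 [2.5y] swap r/2=1149/46907: DF=(1 − 1149/46907·(0.992400+0.956500+0.951200+0.905500))/(1+1149/46907) = 8851/10000 ≈ 0.885100
step 6 [3y] zero: DF = P = 4371/5000 ≈ 0.874200
step 7 [3.5y] swap r/2=1508/64141: DF=(1 − 1508/64141·(0.992400+0.956500+0.951200+0.905500+0.885100+0.874200))/(1+1508/64141) = 2123/2500 ≈ 0.849200

1 1/2 2481/2500
2 1 1913/2000
3 3/2 1189/1250
4 2 1811/2000
5 5/2 8851/10000
6 3 4371/5000
7 7/2 2123/2500
DF(3y) = 4371/5000 ≈ 0.874200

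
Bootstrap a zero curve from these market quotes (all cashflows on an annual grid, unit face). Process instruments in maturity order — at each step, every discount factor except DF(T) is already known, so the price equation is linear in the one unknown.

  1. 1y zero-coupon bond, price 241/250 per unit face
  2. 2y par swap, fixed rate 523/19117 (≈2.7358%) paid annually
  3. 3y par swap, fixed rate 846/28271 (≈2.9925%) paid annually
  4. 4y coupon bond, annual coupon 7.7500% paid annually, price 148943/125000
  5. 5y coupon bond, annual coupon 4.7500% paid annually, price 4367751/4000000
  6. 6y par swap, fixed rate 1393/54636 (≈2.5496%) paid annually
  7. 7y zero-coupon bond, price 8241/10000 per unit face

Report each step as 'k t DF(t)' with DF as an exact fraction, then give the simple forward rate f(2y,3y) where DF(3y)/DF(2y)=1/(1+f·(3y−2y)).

step 1 [1y] zero: DF = P = 241/250 ≈ 0.964000
step 2 [2y] swap r/1=523/19117: DF=(1 − 523/19117·(0.964000))/(1+523/19117) = 9477/10000 ≈ 0.947700
step 3 [3y] swap r/1=846/28271: DF=(1 − 846/28271·(0.964000+0.947700))/(1+846/28271) = 4577/5000 ≈ 0.915400
step 4 [4y] bond c/1=31/400: DF=(148943/125000 − 31/400·(0.964000+0.947700+0.915400))/(1+31/400) = 361/400 ≈ 0.902500
step 5 [5y] bond c/1=19/400: DF=(4367751/4000000 − 19/400·(0.964000+0.947700+0.915400+0.902500))/(1+19/400) = 8733/10000 ≈ 0.873300
step 6 [6y] swap r/1=1393/54636: DF=(1 − 1393/54636·(0.964000+0.947700+0.915400+0.902500+0.873300))/(1+1393/54636) = 8607/10000 ≈ 0.860700
step 7 [7y] zero: DF = P = 8241/10000 ≈ 0.824100

1 1 241/250
2 2 9477/10000
3 3 4577/5000
4 4 361/400
5 5 8733/10000
6 6 8607/10000
7 7 8241/10000
f(2y,3y) = ((9477/10000)/(4577/5000) − 1)/(1) = 323/9154 ≈ 3.5285%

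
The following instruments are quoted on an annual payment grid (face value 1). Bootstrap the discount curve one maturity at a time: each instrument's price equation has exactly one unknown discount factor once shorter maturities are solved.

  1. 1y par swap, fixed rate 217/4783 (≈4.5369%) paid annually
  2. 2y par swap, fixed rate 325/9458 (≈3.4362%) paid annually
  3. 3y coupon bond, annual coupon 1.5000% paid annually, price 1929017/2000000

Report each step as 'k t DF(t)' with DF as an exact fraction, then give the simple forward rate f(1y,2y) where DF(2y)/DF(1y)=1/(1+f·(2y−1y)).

step 1 [1y] swap r/1=217/4783: DF=(1 − 217/4783·(0))/(1+217/4783) = 4783/5000 ≈ 0.956600
step 2 [2y] swap r/1=325/9458: DF=(1 − 325/9458·(0.956600))/(1+325/9458) = 187/200 ≈ 0.935000
step 3 [3y] bond c/1=3/200: DF=(1929017/2000000 − 3/200·(0.956600+0.935000))/(1+3/200) = 9223/10000 ≈ 0.922300

1 1 4783/5000
2 2 187/200
3 3 9223/10000
f(1y,2y) = ((4783/5000)/(187/200) − 1)/(1) = 108/4675 ≈ 2.3102%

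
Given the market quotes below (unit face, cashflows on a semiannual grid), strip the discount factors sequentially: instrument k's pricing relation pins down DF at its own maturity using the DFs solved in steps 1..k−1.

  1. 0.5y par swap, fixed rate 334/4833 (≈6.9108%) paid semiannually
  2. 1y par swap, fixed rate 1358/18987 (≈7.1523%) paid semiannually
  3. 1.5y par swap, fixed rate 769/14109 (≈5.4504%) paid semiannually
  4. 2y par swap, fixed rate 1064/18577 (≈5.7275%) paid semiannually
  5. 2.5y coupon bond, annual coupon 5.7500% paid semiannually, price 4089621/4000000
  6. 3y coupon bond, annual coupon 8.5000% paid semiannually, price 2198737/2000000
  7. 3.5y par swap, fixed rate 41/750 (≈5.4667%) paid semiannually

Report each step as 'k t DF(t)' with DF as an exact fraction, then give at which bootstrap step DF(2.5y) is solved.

step 1 [0.5y] swap r/2=167/4833: DF=(1 − 167/4833·(0))/(1+167/4833) = 4833/5000 ≈ 0.966600
step 2 [1y] swap r/2=679/18987: DF=(1 − 679/18987·(0.966600))/(1+679/18987) = 9321/10000 ≈ 0.932100
step 3 [1.5y] swap r/2=769/28218: DF=(1 − 769/28218·(0.966600+0.932100))/(1+769/28218) = 9231/10000 ≈ 0.923100
step 4 [2y] swap r/2=532/18577: DF=(1 − 532/18577·(0.966600+0.932100+0.923100))/(1+532/18577) = 1117/1250 ≈ 0.893600
step 5 [2.5y] bond c/2=23/800: DF=(4089621/4000000 − 23/800·(0.966600+0.932100+0.923100+0.893600))/(1+23/800) = 89/100 ≈ 0.890000
step 6 [3y] bond c/2=17/400: DF=(2198737/2000000 − 17/400·(0.966600+0.932100+0.923100+0.893600+0.890000))/(1+17/400) = 2167/2500 ≈ 0.866800
step 7 [3.5y] swap r/2=41/1500: DF=(1 − 41/1500·(0.966600+0.932100+0.923100+0.893600+0.890000+0.866800))/(1+41/1500) = 4139/5000 ≈ 0.827800

1 1/2 4833/5000
2 1 9321/10000
3 3/2 9231/10000
4 2 1117/1250
5 5/2 89/100
6 3 2167/2500
7 7/2 4139/5000
DF(2.5y) is solved at step 5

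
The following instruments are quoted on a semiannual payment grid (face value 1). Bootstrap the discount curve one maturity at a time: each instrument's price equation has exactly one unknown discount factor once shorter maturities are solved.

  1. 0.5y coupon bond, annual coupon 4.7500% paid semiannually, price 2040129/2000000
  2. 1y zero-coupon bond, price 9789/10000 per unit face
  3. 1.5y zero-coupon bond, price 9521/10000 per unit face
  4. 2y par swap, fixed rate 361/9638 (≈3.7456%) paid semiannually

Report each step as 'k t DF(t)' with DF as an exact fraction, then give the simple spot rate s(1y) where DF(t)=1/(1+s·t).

step 1 [0.5y] bond c/2=19/800: DF=(2040129/2000000 − 19/800·(0))/(1+19/800) = 2491/2500 ≈ 0.996400
step 2 [1y] zero: DF = P = 9789/10000 ≈ 0.978900
step 3 [1.5y] zero: DF = P = 9521/10000 ≈ 0.952100
step 4 [2y] swap r/2=361/19276: DF=(1 − 361/19276·(0.996400+0.978900+0.952100))/(1+361/19276) = 4639/5000 ≈ 0.927800

1 1/2 2491/2500
2 1 9789/10000
3 3/2 9521/10000
4 2 4639/5000
s(1y) = (1/(9789/10000) − 1)/(1) = 211/9789 ≈ 2.1555%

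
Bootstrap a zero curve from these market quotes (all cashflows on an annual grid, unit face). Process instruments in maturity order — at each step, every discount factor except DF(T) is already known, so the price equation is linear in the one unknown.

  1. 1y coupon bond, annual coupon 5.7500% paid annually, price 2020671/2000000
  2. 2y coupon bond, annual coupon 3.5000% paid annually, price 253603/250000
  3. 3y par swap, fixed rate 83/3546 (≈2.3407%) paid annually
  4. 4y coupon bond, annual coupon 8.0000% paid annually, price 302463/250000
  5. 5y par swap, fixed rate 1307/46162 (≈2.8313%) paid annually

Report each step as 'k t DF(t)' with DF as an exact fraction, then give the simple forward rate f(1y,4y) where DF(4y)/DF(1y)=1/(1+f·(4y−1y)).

step 1 [1y] bond c/1=23/400: DF=(2020671/2000000 − 23/400·(0))/(1+23/400) = 4777/5000 ≈ 0.955400
step 2 [2y] bond c/1=7/200: DF=(253603/250000 − 7/200·(0.955400))/(1+7/200) = 4739/5000 ≈ 0.947800
step 3 [3y] swap r/1=83/3546: DF=(1 − 83/3546·(0.955400+0.947800))/(1+83/3546) = 1167/1250 ≈ 0.933600
step 4 [4y] bond c/1=2/25: DF=(302463/250000 − 2/25·(0.955400+0.947800+0.933600))/(1+2/25) = 9101/10000 ≈ 0.910100
step 5 [5y] swap r/1=1307/46162: DF=(1 − 1307/46162·(0.955400+0.947800+0.933600+0.910100))/(1+1307/46162) = 8693/10000 ≈ 0.869300

1 1 4777/5000
2 2 4739/5000
3 3 1167/1250
4 4 9101/10000
5 5 8693/10000
f(1y,4y) = ((4777/5000)/(9101/10000) − 1)/(3) = 151/9101 ≈ 1.6592%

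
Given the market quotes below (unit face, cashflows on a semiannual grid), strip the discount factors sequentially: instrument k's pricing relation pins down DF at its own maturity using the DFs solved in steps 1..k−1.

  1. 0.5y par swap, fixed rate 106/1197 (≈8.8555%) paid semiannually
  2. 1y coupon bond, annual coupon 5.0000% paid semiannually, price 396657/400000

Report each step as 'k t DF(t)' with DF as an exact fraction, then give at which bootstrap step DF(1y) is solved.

1 1/2 1197/1250
2 1 9441/10000
DF(1y) is solved at step 2

step 1 [0.5y] swap r/2=53/1197: DF=(1 − 53/1197·(0))/(1+53/1197) = 1197/1250 ≈ 0.957600
step 2 [1y] bond c/2=1/40: DF=(396657/400000 − 1/40·(0.957600))/(1+1/40) = 9441/10000 ≈ 0.944100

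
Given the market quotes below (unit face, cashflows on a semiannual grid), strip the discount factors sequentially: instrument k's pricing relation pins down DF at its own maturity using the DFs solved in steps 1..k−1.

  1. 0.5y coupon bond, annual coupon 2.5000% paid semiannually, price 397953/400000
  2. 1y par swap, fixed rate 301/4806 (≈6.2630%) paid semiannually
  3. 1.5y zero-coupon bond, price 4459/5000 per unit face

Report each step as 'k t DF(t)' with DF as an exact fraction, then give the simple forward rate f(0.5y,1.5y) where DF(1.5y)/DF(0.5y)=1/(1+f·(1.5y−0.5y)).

1 1/2 4913/5000
2 1 4699/5000
3 3/2 4459/5000
f(0.5y,1.5y) = ((4913/5000)/(4459/5000) − 1)/(1) = 454/4459 ≈ 10.1817%

step 1 [0.5y] bond c/2=1/80: DF=(397953/400000 − 1/80·(0))/(1+1/80) = 4913/5000 ≈ 0.982600
step 2 [1y] swap r/2=301/9612: DF=(1 − 301/9612·(0.982600))/(1+301/9612) = 4699/5000 ≈ 0.939800
step 3 [1.5y] zero: DF = P = 4459/5000 ≈ 0.891800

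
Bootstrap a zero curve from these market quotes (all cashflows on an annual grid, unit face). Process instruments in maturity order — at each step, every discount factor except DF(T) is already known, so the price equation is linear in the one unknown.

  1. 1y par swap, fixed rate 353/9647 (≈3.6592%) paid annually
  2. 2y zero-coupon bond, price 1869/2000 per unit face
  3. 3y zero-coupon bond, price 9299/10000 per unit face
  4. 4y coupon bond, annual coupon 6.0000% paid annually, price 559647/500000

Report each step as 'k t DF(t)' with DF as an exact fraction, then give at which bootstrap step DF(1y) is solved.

1 1 9647/10000
2 2 1869/2000
3 3 9299/10000
4 4 4479/5000
DF(1y) is solved at step 1

step 1 [1y] swap r/1=353/9647: DF=(1 − 353/9647·(0))/(1+353/9647) = 9647/10000 ≈ 0.964700
step 2 [2y] zero: DF = P = 1869/2000 ≈ 0.934500
step 3 [3y] zero: DF = P = 9299/10000 ≈ 0.929900
step 4 [4y] bond c/1=3/50: DF=(559647/500000 − 3/50·(0.964700+0.934500+0.929900))/(1+3/50) = 4479/5000 ≈ 0.895800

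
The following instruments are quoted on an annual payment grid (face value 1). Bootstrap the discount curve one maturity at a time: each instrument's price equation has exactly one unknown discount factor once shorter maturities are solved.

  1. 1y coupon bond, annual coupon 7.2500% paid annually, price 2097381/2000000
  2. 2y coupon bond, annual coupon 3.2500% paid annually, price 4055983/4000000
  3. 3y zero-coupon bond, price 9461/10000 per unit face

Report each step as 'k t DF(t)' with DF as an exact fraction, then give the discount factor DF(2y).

1 1 4889/5000
2 2 9513/10000
3 3 9461/10000
DF(2y) = 9513/10000 ≈ 0.951300

step 1 [1y] bond c/1=29/400: DF=(2097381/2000000 − 29/400·(0))/(1+29/400) = 4889/5000 ≈ 0.977800
step 2 [2y] bond c/1=13/400: DF=(4055983/4000000 − 13/400·(0.977800))/(1+13/400) = 9513/10000 ≈ 0.951300
step 3 [3y] zero: DF = P = 9461/10000 ≈ 0.946100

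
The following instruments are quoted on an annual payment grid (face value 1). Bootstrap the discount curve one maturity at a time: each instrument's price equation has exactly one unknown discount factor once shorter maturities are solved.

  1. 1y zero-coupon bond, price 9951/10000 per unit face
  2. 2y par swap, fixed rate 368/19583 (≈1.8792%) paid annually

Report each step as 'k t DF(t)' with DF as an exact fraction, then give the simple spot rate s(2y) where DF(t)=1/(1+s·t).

step 1 [1y] zero: DF = P = 9951/10000 ≈ 0.995100
step 2 [2y] swap r/1=368/19583: DF=(1 − 368/19583·(0.995100))/(1+368/19583) = 602/625 ≈ 0.963200

1 1 9951/10000
2 2 602/625
s(2y) = (1/(602/625) − 1)/(2) = 23/1204 ≈ 1.9103%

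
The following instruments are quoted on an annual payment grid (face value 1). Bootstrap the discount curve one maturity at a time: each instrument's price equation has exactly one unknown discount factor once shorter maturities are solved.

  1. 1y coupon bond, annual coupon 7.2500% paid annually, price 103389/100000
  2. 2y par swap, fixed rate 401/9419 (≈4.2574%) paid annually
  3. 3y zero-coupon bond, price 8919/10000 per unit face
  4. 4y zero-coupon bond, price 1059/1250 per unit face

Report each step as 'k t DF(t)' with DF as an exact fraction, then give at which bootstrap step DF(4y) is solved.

1 1 241/250
2 2 4599/5000
3 3 8919/10000
4 4 1059/1250
DF(4y) is solved at step 4

step 1 [1y] bond c/1=29/400: DF=(103389/100000 − 29/400·(0))/(1+29/400) = 241/250 ≈ 0.964000
step 2 [2y] swap r/1=401/9419: DF=(1 − 401/9419·(0.964000))/(1+401/9419) = 4599/5000 ≈ 0.919800
step 3 [3y] zero: DF = P = 8919/10000 ≈ 0.891900
step 4 [4y] zero: DF = P = 1059/1250 ≈ 0.847200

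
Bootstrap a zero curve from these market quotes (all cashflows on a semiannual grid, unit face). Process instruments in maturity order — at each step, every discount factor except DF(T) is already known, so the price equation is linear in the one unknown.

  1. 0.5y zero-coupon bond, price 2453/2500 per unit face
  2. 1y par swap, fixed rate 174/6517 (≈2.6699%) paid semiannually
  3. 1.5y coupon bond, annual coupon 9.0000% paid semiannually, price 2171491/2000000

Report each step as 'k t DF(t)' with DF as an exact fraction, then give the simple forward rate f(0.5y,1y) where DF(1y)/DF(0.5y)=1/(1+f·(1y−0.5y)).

step 1 [0.5y] zero: DF = P = 2453/2500 ≈ 0.981200
step 2 [1y] swap r/2=87/6517: DF=(1 − 87/6517·(0.981200))/(1+87/6517) = 9739/10000 ≈ 0.973900
step 3 [1.5y] bond c/2=9/200: DF=(2171491/2000000 − 9/200·(0.981200+0.973900))/(1+9/200) = 2387/2500 ≈ 0.954800

1 1/2 2453/2500
2 1 9739/10000
3 3/2 2387/2500
f(0.5y,1y) = ((2453/2500)/(9739/10000) − 1)/(1/2) = 146/9739 ≈ 1.4991%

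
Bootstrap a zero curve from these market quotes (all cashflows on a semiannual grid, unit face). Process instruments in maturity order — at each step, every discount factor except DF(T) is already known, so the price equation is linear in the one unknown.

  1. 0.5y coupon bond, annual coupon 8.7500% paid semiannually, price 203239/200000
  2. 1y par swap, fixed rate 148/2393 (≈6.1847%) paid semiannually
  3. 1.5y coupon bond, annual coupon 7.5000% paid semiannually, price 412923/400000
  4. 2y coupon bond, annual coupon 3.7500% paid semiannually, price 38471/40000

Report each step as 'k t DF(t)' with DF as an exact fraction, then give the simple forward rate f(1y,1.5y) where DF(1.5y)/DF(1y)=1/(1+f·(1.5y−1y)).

1 1/2 1217/1250
2 1 588/625
3 3/2 4629/5000
4 2 4459/5000
f(1y,1.5y) = ((588/625)/(4629/5000) − 1)/(1/2) = 50/1543 ≈ 3.2404%

step 1 [0.5y] bond c/2=7/160: DF=(203239/200000 − 7/160·(0))/(1+7/160) = 1217/1250 ≈ 0.973600
step 2 [1y] swap r/2=74/2393: DF=(1 − 74/2393·(0.973600))/(1+74/2393) = 588/625 ≈ 0.940800
step 3 [1.5y] bond c/2=3/80: DF=(412923/400000 − 3/80·(0.973600+0.940800))/(1+3/80) = 4629/5000 ≈ 0.925800
step 4 [2y] bond c/2=3/160: DF=(38471/40000 − 3/160·(0.973600+0.940800+0.925800))/(1+3/160) = 4459/5000 ≈ 0.891800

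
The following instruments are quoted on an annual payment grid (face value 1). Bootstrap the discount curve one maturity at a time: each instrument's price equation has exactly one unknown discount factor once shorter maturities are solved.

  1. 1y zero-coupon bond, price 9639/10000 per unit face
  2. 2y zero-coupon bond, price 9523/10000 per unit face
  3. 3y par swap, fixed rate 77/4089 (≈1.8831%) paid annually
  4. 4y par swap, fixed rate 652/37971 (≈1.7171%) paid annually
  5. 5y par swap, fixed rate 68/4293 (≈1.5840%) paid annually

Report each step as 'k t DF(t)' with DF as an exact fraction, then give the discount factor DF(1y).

1 1 9639/10000
2 2 9523/10000
3 3 9461/10000
4 4 2337/2500
5 5 2313/2500
DF(1y) = 9639/10000 ≈ 0.963900

step 1 [1y] zero: DF = P = 9639/10000 ≈ 0.963900
step 2 [2y] zero: DF = P = 9523/10000 ≈ 0.952300
step 3 [3y] swap r/1=77/4089: DF=(1 − 77/4089·(0.963900+0.952300))/(1+77/4089) = 9461/10000 ≈ 0.946100
step 4 [4y] swap r/1=652/37971: DF=(1 − 652/37971·(0.963900+0.952300+0.946100))/(1+652/37971) = 2337/2500 ≈ 0.934800
step 5 [5y] swap r/1=68/4293: DF=(1 − 68/4293·(0.963900+0.952300+0.946100+0.934800))/(1+68/4293) = 2313/2500 ≈ 0.925200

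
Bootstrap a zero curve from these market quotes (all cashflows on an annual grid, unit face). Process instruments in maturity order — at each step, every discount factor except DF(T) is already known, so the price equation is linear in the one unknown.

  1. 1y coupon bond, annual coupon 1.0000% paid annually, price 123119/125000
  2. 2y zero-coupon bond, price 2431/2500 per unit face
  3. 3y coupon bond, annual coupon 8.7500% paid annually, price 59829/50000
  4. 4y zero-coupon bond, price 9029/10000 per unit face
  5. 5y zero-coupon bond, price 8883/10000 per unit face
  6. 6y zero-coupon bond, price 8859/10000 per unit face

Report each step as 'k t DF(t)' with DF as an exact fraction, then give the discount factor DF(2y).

step 1 [1y] bond c/1=1/100: DF=(123119/125000 − 1/100·(0))/(1+1/100) = 1219/1250 ≈ 0.975200
step 2 [2y] zero: DF = P = 2431/2500 ≈ 0.972400
step 3 [3y] bond c/1=7/80: DF=(59829/50000 − 7/80·(0.975200+0.972400))/(1+7/80) = 2359/2500 ≈ 0.943600
step 4 [4y] zero: DF = P = 9029/10000 ≈ 0.902900
step 5 [5y] zero: DF = P = 8883/10000 ≈ 0.888300
step 6 [6y] zero: DF = P = 8859/10000 ≈ 0.885900

1 1 1219/1250
2 2 2431/2500
3 3 2359/2500
4 4 9029/10000
5 5 8883/10000
6 6 8859/10000
DF(2y) = 2431/2500 ≈ 0.972400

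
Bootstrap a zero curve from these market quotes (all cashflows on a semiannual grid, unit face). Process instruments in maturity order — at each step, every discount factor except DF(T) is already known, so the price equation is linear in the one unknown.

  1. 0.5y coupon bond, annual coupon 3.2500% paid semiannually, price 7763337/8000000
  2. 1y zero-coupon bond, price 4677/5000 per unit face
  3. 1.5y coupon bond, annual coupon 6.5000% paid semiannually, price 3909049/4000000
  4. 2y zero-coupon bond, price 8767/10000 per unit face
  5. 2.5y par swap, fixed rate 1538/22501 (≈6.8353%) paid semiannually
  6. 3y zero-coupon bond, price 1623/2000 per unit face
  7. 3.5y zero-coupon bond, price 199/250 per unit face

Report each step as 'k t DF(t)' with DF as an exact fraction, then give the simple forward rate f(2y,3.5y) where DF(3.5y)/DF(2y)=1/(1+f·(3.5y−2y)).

1 1/2 9549/10000
2 1 4677/5000
3 3/2 887/1000
4 2 8767/10000
5 5/2 4231/5000
6 3 1623/2000
7 7/2 199/250
f(2y,3.5y) = ((8767/10000)/(199/250) − 1)/(3/2) = 269/3980 ≈ 6.7588%

step 1 [0.5y] bond c/2=13/800: DF=(7763337/8000000 − 13/800·(0))/(1+13/800) = 9549/10000 ≈ 0.954900
step 2 [1y] zero: DF = P = 4677/5000 ≈ 0.935400
step 3 [1.5y] bond c/2=13/400: DF=(3909049/4000000 − 13/400·(0.954900+0.935400))/(1+13/400) = 887/1000 ≈ 0.887000
step 4 [2y] zero: DF = P = 8767/10000 ≈ 0.876700
step 5 [2.5y] swap r/2=769/22501: DF=(1 − 769/22501·(0.954900+0.935400+0.887000+0.876700))/(1+769/22501) = 4231/5000 ≈ 0.846200
step 6 [3y] zero: DF = P = 1623/2000 ≈ 0.811500
step 7 [3.5y] zero: DF = P = 199/250 ≈ 0.796000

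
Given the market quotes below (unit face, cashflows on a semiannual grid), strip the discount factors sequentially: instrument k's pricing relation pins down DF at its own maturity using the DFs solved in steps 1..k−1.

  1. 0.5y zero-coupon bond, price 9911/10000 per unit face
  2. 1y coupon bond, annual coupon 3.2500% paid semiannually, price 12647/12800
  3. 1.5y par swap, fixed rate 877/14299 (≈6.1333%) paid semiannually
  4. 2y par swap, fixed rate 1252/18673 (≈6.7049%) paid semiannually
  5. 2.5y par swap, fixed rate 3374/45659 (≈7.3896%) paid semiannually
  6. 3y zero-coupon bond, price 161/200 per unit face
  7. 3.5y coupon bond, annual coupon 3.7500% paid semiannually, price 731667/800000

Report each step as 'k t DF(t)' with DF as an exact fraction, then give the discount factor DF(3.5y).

1 1/2 9911/10000
2 1 2391/2500
3 3/2 9123/10000
4 2 2187/2500
5 5/2 8313/10000
6 3 161/200
7 7/2 7989/10000
DF(3.5y) = 7989/10000 ≈ 0.798900

step 1 [0.5y] zero: DF = P = 9911/10000 ≈ 0.991100
step 2 [1y] bond c/2=13/800: DF=(12647/12800 − 13/800·(0.991100))/(1+13/800) = 2391/2500 ≈ 0.956400
step 3 [1.5y] swap r/2=877/28598: DF=(1 − 877/28598·(0.991100+0.956400))/(1+877/28598) = 9123/10000 ≈ 0.912300
step 4 [2y] swap r/2=626/18673: DF=(1 − 626/18673·(0.991100+0.956400+0.912300))/(1+626/18673) = 2187/2500 ≈ 0.874800
step 5 [2.5y] swap r/2=1687/45659: DF=(1 − 1687/45659·(0.991100+0.956400+0.912300+0.874800))/(1+1687/45659) = 8313/10000 ≈ 0.831300
step 6 [3y] zero: DF = P = 161/200 ≈ 0.805000
step 7 [3.5y] bond c/2=3/160: DF=(731667/800000 − 3/160·(0.991100+0.956400+0.912300+0.874800+0.831300+0.805000))/(1+3/160) = 7989/10000 ≈ 0.798900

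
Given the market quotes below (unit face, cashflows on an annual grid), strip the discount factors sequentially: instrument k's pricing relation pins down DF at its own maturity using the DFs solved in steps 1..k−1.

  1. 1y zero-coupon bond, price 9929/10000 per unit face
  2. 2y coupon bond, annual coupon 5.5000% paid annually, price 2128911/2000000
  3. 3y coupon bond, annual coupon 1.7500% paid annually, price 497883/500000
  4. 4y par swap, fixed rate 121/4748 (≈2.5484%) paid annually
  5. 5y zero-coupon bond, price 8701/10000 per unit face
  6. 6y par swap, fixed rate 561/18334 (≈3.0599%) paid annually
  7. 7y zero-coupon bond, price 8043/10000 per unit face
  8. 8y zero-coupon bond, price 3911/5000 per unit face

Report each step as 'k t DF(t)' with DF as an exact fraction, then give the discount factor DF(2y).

1 1 9929/10000
2 2 2393/2500
3 3 9451/10000
4 4 1129/1250
5 5 8701/10000
6 6 8317/10000
7 7 8043/10000
8 8 3911/5000
DF(2y) = 2393/2500 ≈ 0.957200

step 1 [1y] zero: DF = P = 9929/10000 ≈ 0.992900
step 2 [2y] bond c/1=11/200: DF=(2128911/2000000 − 11/200·(0.992900))/(1+11/200) = 2393/2500 ≈ 0.957200
step 3 [3y] bond c/1=7/400: DF=(497883/500000 − 7/400·(0.992900+0.957200))/(1+7/400) = 9451/10000 ≈ 0.945100
step 4 [4y] swap r/1=121/4748: DF=(1 − 121/4748·(0.992900+0.957200+0.945100))/(1+121/4748) = 1129/1250 ≈ 0.903200
step 5 [5y] zero: DF = P = 8701/10000 ≈ 0.870100
step 6 [6y] swap r/1=561/18334: DF=(1 − 561/18334·(0.992900+0.957200+0.945100+0.903200+0.870100))/(1+561/18334) = 8317/10000 ≈ 0.831700
step 7 [7y] zero: DF = P = 8043/10000 ≈ 0.804300
step 8 [8y] zero: DF = P = 3911/5000 ≈ 0.782200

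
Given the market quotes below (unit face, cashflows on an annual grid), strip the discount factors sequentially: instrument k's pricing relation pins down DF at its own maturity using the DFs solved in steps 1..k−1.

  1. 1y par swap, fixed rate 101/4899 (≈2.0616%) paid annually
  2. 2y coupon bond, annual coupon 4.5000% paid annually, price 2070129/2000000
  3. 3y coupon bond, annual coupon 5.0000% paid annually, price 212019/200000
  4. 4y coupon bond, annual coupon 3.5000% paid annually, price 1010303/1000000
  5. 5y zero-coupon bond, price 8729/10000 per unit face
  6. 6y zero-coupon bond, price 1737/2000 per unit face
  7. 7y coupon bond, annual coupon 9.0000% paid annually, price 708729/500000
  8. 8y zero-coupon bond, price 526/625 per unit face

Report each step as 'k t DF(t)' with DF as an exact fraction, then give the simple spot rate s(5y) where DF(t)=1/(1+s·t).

step 1 [1y] swap r/1=101/4899: DF=(1 − 101/4899·(0))/(1+101/4899) = 4899/5000 ≈ 0.979800
step 2 [2y] bond c/1=9/200: DF=(2070129/2000000 − 9/200·(0.979800))/(1+9/200) = 9483/10000 ≈ 0.948300
step 3 [3y] bond c/1=1/20: DF=(212019/200000 − 1/20·(0.979800+0.948300))/(1+1/20) = 4589/5000 ≈ 0.917800
step 4 [4y] bond c/1=7/200: DF=(1010303/1000000 − 7/200·(0.979800+0.948300+0.917800))/(1+7/200) = 8799/10000 ≈ 0.879900
step 5 [5y] zero: DF = P = 8729/10000 ≈ 0.872900
step 6 [6y] zero: DF = P = 1737/2000 ≈ 0.868500
step 7 [7y] bond c/1=9/100: DF=(708729/500000 − 9/100·(0.979800+0.948300+0.917800+0.879900+0.872900+0.868500))/(1+9/100) = 849/1000 ≈ 0.849000
step 8 [8y] zero: DF = P = 526/625 ≈ 0.841600

1 1 4899/5000
2 2 9483/10000
3 3 4589/5000
4 4 8799/10000
5 5 8729/10000
6 6 1737/2000
7 7 849/1000
8 8 526/625
s(5y) = (1/(8729/10000) − 1)/(5) = 1271/43645 ≈ 2.9121%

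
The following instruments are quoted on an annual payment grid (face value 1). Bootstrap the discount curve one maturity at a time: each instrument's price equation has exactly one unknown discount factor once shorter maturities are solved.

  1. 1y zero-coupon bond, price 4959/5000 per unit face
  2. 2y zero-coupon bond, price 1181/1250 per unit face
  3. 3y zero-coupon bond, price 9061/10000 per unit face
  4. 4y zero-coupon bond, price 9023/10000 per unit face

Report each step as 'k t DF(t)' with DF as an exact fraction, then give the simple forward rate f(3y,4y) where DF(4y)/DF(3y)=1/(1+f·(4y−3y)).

step 1 [1y] zero: DF = P = 4959/5000 ≈ 0.991800
step 2 [2y] zero: DF = P = 1181/1250 ≈ 0.944800
step 3 [3y] zero: DF = P = 9061/10000 ≈ 0.906100
step 4 [4y] zero: DF = P = 9023/10000 ≈ 0.902300

1 1 4959/5000
2 2 1181/1250
3 3 9061/10000
4 4 9023/10000
f(3y,4y) = ((9061/10000)/(9023/10000) − 1)/(1) = 38/9023 ≈ 0.4211%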